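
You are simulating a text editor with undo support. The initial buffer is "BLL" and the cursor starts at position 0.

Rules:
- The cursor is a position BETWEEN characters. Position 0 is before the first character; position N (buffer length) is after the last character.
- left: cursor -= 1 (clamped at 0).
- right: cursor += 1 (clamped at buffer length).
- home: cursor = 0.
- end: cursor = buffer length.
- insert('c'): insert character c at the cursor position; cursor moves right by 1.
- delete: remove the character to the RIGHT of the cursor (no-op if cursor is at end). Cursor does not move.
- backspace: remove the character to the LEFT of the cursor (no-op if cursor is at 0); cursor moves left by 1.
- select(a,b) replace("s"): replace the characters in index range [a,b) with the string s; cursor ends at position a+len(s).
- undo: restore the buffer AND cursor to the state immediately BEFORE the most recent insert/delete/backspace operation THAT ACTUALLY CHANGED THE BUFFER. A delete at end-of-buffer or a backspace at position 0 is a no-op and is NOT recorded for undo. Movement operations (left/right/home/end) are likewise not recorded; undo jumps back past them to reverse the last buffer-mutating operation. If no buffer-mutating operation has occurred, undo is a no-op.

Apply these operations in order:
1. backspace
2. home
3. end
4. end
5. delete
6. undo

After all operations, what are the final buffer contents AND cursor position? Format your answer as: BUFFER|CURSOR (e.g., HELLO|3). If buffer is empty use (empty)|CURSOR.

Answer: BLL|3

Derivation:
After op 1 (backspace): buf='BLL' cursor=0
After op 2 (home): buf='BLL' cursor=0
After op 3 (end): buf='BLL' cursor=3
After op 4 (end): buf='BLL' cursor=3
After op 5 (delete): buf='BLL' cursor=3
After op 6 (undo): buf='BLL' cursor=3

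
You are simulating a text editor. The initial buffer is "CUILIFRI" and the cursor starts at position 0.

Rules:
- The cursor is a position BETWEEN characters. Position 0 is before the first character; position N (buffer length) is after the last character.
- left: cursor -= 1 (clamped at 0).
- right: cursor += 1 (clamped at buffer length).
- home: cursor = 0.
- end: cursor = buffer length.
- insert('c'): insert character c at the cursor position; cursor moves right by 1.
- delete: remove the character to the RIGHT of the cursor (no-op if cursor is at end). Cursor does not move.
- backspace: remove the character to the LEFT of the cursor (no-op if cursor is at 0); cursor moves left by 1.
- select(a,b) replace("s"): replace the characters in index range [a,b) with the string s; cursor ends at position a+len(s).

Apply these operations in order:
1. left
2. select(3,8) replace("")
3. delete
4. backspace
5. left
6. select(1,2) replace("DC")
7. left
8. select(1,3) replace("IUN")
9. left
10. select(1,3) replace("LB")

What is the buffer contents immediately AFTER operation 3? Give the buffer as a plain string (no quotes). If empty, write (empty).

After op 1 (left): buf='CUILIFRI' cursor=0
After op 2 (select(3,8) replace("")): buf='CUI' cursor=3
After op 3 (delete): buf='CUI' cursor=3

Answer: CUI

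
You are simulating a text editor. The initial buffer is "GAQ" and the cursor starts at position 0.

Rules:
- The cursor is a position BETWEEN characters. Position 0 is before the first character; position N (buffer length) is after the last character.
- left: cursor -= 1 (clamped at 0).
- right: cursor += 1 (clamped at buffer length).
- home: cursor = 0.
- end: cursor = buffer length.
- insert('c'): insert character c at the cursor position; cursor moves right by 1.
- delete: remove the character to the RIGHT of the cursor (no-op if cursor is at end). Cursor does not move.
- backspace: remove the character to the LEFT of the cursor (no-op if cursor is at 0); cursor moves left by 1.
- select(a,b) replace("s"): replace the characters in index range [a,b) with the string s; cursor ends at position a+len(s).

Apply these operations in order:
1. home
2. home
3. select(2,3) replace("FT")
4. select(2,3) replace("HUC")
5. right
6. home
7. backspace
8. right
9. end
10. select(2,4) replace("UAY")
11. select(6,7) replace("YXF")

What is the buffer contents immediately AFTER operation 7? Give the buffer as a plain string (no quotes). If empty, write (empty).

Answer: GAHUCT

Derivation:
After op 1 (home): buf='GAQ' cursor=0
After op 2 (home): buf='GAQ' cursor=0
After op 3 (select(2,3) replace("FT")): buf='GAFT' cursor=4
After op 4 (select(2,3) replace("HUC")): buf='GAHUCT' cursor=5
After op 5 (right): buf='GAHUCT' cursor=6
After op 6 (home): buf='GAHUCT' cursor=0
After op 7 (backspace): buf='GAHUCT' cursor=0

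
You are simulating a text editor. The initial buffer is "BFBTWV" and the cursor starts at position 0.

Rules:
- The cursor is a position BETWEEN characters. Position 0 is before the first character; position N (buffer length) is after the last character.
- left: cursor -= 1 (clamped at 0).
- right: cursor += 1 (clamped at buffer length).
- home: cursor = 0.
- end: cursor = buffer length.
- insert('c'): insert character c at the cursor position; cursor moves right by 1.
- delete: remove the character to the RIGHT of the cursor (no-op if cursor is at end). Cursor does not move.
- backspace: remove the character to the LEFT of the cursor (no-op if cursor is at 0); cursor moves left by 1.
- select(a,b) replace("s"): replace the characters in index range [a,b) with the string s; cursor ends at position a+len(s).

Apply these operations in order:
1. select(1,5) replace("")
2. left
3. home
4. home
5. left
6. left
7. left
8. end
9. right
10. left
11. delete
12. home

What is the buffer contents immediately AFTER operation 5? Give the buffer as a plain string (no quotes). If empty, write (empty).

After op 1 (select(1,5) replace("")): buf='BV' cursor=1
After op 2 (left): buf='BV' cursor=0
After op 3 (home): buf='BV' cursor=0
After op 4 (home): buf='BV' cursor=0
After op 5 (left): buf='BV' cursor=0

Answer: BV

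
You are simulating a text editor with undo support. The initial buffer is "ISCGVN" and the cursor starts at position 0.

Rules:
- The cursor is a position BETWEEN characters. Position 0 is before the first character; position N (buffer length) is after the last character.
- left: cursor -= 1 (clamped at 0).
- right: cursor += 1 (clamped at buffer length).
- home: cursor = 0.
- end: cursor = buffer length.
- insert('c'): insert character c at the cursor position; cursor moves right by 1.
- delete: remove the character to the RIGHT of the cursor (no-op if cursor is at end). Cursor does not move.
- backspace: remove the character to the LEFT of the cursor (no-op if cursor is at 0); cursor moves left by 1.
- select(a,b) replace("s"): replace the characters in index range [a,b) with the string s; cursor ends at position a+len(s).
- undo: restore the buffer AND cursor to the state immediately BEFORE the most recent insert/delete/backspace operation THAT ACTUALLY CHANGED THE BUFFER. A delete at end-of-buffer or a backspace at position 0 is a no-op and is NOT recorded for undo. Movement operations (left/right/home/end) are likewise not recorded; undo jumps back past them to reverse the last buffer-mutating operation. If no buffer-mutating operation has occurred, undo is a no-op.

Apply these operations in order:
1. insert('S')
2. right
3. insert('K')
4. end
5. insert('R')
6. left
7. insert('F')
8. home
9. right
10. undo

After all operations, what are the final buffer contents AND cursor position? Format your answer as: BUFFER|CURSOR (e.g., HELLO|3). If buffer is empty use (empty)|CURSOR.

Answer: SIKSCGVNR|8

Derivation:
After op 1 (insert('S')): buf='SISCGVN' cursor=1
After op 2 (right): buf='SISCGVN' cursor=2
After op 3 (insert('K')): buf='SIKSCGVN' cursor=3
After op 4 (end): buf='SIKSCGVN' cursor=8
After op 5 (insert('R')): buf='SIKSCGVNR' cursor=9
After op 6 (left): buf='SIKSCGVNR' cursor=8
After op 7 (insert('F')): buf='SIKSCGVNFR' cursor=9
After op 8 (home): buf='SIKSCGVNFR' cursor=0
After op 9 (right): buf='SIKSCGVNFR' cursor=1
After op 10 (undo): buf='SIKSCGVNR' cursor=8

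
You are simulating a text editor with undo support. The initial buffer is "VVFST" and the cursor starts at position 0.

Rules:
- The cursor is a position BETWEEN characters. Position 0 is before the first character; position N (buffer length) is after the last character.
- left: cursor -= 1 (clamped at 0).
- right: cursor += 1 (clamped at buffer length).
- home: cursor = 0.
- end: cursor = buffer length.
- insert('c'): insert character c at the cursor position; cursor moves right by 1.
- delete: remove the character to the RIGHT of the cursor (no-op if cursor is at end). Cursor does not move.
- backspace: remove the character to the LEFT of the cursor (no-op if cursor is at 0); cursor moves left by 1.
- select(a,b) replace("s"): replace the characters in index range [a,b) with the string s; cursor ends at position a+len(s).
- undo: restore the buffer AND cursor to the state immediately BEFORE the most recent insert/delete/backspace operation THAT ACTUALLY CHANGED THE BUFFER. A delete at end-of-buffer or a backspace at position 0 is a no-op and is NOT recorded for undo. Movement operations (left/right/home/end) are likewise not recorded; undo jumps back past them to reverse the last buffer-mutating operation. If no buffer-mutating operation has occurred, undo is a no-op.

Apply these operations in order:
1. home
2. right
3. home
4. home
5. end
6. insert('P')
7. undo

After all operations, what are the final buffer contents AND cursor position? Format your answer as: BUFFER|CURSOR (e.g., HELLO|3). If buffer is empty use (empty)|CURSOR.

Answer: VVFST|5

Derivation:
After op 1 (home): buf='VVFST' cursor=0
After op 2 (right): buf='VVFST' cursor=1
After op 3 (home): buf='VVFST' cursor=0
After op 4 (home): buf='VVFST' cursor=0
After op 5 (end): buf='VVFST' cursor=5
After op 6 (insert('P')): buf='VVFSTP' cursor=6
After op 7 (undo): buf='VVFST' cursor=5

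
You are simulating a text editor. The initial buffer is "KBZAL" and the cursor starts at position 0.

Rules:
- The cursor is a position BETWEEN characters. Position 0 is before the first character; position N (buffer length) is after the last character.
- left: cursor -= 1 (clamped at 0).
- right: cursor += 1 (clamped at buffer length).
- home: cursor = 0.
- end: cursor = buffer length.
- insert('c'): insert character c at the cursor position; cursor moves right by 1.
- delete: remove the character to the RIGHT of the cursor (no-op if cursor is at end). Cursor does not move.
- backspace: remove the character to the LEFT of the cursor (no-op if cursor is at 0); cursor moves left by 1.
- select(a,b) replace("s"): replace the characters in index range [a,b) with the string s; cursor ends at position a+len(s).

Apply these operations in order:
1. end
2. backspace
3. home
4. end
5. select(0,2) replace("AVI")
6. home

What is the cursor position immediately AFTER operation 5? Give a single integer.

After op 1 (end): buf='KBZAL' cursor=5
After op 2 (backspace): buf='KBZA' cursor=4
After op 3 (home): buf='KBZA' cursor=0
After op 4 (end): buf='KBZA' cursor=4
After op 5 (select(0,2) replace("AVI")): buf='AVIZA' cursor=3

Answer: 3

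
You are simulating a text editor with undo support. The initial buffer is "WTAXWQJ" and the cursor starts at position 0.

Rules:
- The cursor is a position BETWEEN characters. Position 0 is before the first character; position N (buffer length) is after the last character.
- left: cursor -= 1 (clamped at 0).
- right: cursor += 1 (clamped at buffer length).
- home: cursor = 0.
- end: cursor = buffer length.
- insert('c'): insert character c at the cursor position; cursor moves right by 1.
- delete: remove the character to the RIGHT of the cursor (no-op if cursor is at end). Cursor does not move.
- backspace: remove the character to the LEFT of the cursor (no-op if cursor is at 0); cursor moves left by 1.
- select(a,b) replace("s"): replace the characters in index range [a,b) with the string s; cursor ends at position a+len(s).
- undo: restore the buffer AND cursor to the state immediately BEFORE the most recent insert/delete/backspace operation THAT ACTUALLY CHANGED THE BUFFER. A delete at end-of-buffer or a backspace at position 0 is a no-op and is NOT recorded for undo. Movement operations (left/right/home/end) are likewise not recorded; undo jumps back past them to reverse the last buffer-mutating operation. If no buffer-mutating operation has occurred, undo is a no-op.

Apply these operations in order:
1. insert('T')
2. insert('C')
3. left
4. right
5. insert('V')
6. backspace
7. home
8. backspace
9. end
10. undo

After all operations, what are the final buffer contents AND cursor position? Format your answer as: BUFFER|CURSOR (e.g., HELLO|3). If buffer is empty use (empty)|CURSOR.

Answer: TCVWTAXWQJ|3

Derivation:
After op 1 (insert('T')): buf='TWTAXWQJ' cursor=1
After op 2 (insert('C')): buf='TCWTAXWQJ' cursor=2
After op 3 (left): buf='TCWTAXWQJ' cursor=1
After op 4 (right): buf='TCWTAXWQJ' cursor=2
After op 5 (insert('V')): buf='TCVWTAXWQJ' cursor=3
After op 6 (backspace): buf='TCWTAXWQJ' cursor=2
After op 7 (home): buf='TCWTAXWQJ' cursor=0
After op 8 (backspace): buf='TCWTAXWQJ' cursor=0
After op 9 (end): buf='TCWTAXWQJ' cursor=9
After op 10 (undo): buf='TCVWTAXWQJ' cursor=3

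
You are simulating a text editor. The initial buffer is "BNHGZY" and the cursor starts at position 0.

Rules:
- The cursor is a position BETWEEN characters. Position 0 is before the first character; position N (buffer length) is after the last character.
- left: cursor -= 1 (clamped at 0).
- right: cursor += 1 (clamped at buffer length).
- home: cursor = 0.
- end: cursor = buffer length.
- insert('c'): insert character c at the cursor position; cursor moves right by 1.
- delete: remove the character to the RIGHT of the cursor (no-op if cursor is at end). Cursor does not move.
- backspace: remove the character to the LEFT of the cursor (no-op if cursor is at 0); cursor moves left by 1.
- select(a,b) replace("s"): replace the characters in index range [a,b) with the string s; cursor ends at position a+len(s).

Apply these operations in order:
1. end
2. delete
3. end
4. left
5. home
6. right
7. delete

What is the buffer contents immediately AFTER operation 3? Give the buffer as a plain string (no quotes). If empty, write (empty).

Answer: BNHGZY

Derivation:
After op 1 (end): buf='BNHGZY' cursor=6
After op 2 (delete): buf='BNHGZY' cursor=6
After op 3 (end): buf='BNHGZY' cursor=6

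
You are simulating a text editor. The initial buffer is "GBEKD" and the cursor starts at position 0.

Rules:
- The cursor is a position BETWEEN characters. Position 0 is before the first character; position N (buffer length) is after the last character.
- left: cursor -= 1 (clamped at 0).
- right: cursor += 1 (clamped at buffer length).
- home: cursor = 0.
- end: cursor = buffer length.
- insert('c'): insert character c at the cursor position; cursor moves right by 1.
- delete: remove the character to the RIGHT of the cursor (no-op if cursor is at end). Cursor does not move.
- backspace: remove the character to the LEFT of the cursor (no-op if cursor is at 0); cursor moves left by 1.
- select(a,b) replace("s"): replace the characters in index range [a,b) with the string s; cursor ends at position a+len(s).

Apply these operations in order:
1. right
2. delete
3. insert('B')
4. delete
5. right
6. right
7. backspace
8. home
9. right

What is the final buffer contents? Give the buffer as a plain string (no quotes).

After op 1 (right): buf='GBEKD' cursor=1
After op 2 (delete): buf='GEKD' cursor=1
After op 3 (insert('B')): buf='GBEKD' cursor=2
After op 4 (delete): buf='GBKD' cursor=2
After op 5 (right): buf='GBKD' cursor=3
After op 6 (right): buf='GBKD' cursor=4
After op 7 (backspace): buf='GBK' cursor=3
After op 8 (home): buf='GBK' cursor=0
After op 9 (right): buf='GBK' cursor=1

Answer: GBK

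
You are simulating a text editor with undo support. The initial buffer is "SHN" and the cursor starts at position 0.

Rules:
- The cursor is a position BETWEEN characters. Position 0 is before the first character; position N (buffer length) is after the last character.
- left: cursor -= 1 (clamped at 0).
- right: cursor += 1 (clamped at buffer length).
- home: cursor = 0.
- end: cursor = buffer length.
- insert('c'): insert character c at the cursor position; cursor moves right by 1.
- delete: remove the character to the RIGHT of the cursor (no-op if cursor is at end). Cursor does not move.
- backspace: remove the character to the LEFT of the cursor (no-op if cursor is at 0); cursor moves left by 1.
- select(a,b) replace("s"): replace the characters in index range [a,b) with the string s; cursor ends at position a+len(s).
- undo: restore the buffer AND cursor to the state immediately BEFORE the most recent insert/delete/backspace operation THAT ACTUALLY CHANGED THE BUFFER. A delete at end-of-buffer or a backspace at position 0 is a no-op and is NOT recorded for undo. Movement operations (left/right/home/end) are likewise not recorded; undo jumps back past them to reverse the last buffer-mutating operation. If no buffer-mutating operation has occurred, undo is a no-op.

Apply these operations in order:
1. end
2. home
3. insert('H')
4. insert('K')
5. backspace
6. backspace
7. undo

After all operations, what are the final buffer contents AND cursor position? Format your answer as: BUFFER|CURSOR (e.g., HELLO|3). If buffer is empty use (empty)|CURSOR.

Answer: HSHN|1

Derivation:
After op 1 (end): buf='SHN' cursor=3
After op 2 (home): buf='SHN' cursor=0
After op 3 (insert('H')): buf='HSHN' cursor=1
After op 4 (insert('K')): buf='HKSHN' cursor=2
After op 5 (backspace): buf='HSHN' cursor=1
After op 6 (backspace): buf='SHN' cursor=0
After op 7 (undo): buf='HSHN' cursor=1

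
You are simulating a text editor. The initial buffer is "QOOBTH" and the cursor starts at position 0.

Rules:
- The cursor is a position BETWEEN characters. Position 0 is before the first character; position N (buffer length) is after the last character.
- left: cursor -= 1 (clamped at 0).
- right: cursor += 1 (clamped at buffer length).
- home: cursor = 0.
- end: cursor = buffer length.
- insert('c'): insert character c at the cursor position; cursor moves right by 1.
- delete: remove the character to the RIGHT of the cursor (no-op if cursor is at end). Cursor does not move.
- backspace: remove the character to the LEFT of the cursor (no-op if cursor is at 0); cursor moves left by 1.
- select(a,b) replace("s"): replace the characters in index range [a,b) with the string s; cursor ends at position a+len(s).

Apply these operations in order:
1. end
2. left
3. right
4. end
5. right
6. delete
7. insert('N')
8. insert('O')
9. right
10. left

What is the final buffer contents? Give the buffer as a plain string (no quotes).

After op 1 (end): buf='QOOBTH' cursor=6
After op 2 (left): buf='QOOBTH' cursor=5
After op 3 (right): buf='QOOBTH' cursor=6
After op 4 (end): buf='QOOBTH' cursor=6
After op 5 (right): buf='QOOBTH' cursor=6
After op 6 (delete): buf='QOOBTH' cursor=6
After op 7 (insert('N')): buf='QOOBTHN' cursor=7
After op 8 (insert('O')): buf='QOOBTHNO' cursor=8
After op 9 (right): buf='QOOBTHNO' cursor=8
After op 10 (left): buf='QOOBTHNO' cursor=7

Answer: QOOBTHNO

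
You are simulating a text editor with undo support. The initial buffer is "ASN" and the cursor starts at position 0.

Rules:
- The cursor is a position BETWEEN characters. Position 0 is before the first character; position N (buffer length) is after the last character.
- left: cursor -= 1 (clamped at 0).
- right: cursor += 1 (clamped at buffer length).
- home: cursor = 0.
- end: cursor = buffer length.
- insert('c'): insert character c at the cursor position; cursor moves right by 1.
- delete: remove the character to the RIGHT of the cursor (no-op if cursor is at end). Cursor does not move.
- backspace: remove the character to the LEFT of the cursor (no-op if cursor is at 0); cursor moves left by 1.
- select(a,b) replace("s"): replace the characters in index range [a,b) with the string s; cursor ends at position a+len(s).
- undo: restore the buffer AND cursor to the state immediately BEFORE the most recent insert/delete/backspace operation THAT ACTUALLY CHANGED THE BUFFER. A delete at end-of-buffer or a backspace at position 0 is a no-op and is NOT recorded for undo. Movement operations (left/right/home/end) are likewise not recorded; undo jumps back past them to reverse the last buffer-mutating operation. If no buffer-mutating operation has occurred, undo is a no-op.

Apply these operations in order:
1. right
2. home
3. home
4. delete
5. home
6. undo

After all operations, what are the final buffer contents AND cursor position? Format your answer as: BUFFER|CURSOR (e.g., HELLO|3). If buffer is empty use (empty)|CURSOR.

After op 1 (right): buf='ASN' cursor=1
After op 2 (home): buf='ASN' cursor=0
After op 3 (home): buf='ASN' cursor=0
After op 4 (delete): buf='SN' cursor=0
After op 5 (home): buf='SN' cursor=0
After op 6 (undo): buf='ASN' cursor=0

Answer: ASN|0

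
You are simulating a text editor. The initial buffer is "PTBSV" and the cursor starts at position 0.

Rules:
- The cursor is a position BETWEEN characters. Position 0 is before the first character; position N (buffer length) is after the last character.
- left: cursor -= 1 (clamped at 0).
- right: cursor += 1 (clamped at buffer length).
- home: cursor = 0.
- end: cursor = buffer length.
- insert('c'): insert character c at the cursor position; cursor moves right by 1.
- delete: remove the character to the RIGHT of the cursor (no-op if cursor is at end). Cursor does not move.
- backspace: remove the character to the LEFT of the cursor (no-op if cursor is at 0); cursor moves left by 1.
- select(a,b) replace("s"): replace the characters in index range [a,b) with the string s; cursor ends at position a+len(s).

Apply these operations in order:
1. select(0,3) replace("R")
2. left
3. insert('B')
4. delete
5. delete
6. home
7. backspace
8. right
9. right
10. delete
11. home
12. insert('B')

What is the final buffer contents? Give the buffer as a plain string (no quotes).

Answer: BBV

Derivation:
After op 1 (select(0,3) replace("R")): buf='RSV' cursor=1
After op 2 (left): buf='RSV' cursor=0
After op 3 (insert('B')): buf='BRSV' cursor=1
After op 4 (delete): buf='BSV' cursor=1
After op 5 (delete): buf='BV' cursor=1
After op 6 (home): buf='BV' cursor=0
After op 7 (backspace): buf='BV' cursor=0
After op 8 (right): buf='BV' cursor=1
After op 9 (right): buf='BV' cursor=2
After op 10 (delete): buf='BV' cursor=2
After op 11 (home): buf='BV' cursor=0
After op 12 (insert('B')): buf='BBV' cursor=1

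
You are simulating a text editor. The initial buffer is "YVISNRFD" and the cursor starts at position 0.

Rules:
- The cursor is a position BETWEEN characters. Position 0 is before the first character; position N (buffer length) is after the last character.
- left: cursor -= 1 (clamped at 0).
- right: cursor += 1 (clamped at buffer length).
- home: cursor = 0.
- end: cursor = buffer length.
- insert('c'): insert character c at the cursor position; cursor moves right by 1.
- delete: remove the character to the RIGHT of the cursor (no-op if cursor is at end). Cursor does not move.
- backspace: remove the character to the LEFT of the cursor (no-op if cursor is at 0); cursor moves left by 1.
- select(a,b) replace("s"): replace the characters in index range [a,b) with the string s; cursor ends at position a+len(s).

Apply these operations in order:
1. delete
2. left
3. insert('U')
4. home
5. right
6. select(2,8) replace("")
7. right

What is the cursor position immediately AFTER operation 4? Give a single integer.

After op 1 (delete): buf='VISNRFD' cursor=0
After op 2 (left): buf='VISNRFD' cursor=0
After op 3 (insert('U')): buf='UVISNRFD' cursor=1
After op 4 (home): buf='UVISNRFD' cursor=0

Answer: 0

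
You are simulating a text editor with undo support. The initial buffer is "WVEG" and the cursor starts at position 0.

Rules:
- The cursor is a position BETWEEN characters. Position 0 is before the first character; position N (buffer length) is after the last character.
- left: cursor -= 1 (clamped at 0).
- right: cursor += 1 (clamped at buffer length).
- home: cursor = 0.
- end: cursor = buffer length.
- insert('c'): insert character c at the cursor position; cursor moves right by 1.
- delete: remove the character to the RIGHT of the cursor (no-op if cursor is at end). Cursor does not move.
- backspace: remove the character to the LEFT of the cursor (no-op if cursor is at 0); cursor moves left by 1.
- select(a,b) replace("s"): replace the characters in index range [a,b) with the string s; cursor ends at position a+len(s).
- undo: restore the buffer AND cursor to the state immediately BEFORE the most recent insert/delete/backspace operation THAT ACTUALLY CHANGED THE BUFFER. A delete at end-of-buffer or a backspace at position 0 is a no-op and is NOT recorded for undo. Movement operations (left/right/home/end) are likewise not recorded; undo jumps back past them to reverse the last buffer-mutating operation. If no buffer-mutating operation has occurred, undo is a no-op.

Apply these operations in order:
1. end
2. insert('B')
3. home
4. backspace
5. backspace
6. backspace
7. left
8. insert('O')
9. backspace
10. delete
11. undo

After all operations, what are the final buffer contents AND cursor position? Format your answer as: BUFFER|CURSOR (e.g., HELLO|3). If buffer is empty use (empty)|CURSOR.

After op 1 (end): buf='WVEG' cursor=4
After op 2 (insert('B')): buf='WVEGB' cursor=5
After op 3 (home): buf='WVEGB' cursor=0
After op 4 (backspace): buf='WVEGB' cursor=0
After op 5 (backspace): buf='WVEGB' cursor=0
After op 6 (backspace): buf='WVEGB' cursor=0
After op 7 (left): buf='WVEGB' cursor=0
After op 8 (insert('O')): buf='OWVEGB' cursor=1
After op 9 (backspace): buf='WVEGB' cursor=0
After op 10 (delete): buf='VEGB' cursor=0
After op 11 (undo): buf='WVEGB' cursor=0

Answer: WVEGB|0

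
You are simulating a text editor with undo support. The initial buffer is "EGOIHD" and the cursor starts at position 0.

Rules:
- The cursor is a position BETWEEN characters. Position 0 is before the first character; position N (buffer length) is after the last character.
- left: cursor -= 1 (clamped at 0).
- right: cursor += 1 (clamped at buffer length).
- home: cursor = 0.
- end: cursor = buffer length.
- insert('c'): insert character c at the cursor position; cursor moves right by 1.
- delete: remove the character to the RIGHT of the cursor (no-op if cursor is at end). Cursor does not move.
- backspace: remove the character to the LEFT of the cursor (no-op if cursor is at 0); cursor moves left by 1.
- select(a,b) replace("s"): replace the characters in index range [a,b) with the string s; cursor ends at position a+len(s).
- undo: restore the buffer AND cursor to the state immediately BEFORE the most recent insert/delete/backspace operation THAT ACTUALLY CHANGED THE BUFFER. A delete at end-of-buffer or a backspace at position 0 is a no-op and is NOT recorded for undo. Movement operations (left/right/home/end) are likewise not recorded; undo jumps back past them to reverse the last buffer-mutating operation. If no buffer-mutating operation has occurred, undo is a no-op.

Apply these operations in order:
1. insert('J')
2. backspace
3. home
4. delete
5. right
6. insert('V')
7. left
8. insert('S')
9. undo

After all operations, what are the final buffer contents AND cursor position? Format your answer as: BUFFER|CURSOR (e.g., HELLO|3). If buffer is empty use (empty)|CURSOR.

Answer: GVOIHD|1

Derivation:
After op 1 (insert('J')): buf='JEGOIHD' cursor=1
After op 2 (backspace): buf='EGOIHD' cursor=0
After op 3 (home): buf='EGOIHD' cursor=0
After op 4 (delete): buf='GOIHD' cursor=0
After op 5 (right): buf='GOIHD' cursor=1
After op 6 (insert('V')): buf='GVOIHD' cursor=2
After op 7 (left): buf='GVOIHD' cursor=1
After op 8 (insert('S')): buf='GSVOIHD' cursor=2
After op 9 (undo): buf='GVOIHD' cursor=1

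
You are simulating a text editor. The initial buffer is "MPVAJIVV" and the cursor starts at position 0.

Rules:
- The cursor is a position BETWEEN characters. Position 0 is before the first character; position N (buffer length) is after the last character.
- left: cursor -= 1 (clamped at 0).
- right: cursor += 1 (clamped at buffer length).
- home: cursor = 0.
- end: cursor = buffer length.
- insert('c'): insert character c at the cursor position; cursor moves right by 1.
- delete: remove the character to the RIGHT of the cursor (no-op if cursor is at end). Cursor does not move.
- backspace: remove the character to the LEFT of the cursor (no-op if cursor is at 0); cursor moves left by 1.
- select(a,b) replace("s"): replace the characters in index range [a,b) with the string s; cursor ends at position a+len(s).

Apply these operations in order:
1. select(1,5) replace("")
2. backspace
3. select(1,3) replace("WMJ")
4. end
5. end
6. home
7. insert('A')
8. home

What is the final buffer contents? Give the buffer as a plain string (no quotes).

After op 1 (select(1,5) replace("")): buf='MIVV' cursor=1
After op 2 (backspace): buf='IVV' cursor=0
After op 3 (select(1,3) replace("WMJ")): buf='IWMJ' cursor=4
After op 4 (end): buf='IWMJ' cursor=4
After op 5 (end): buf='IWMJ' cursor=4
After op 6 (home): buf='IWMJ' cursor=0
After op 7 (insert('A')): buf='AIWMJ' cursor=1
After op 8 (home): buf='AIWMJ' cursor=0

Answer: AIWMJ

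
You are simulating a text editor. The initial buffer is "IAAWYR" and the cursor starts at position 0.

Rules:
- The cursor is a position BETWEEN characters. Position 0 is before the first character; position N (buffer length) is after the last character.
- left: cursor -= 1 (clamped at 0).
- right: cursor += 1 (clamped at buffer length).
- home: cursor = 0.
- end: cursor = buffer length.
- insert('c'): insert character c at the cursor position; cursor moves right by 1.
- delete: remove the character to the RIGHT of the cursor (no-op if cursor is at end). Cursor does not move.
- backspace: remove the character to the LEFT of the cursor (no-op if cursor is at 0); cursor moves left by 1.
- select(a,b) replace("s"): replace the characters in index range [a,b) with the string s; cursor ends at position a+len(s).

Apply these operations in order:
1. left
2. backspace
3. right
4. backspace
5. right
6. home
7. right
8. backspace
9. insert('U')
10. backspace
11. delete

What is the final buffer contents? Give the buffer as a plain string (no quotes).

After op 1 (left): buf='IAAWYR' cursor=0
After op 2 (backspace): buf='IAAWYR' cursor=0
After op 3 (right): buf='IAAWYR' cursor=1
After op 4 (backspace): buf='AAWYR' cursor=0
After op 5 (right): buf='AAWYR' cursor=1
After op 6 (home): buf='AAWYR' cursor=0
After op 7 (right): buf='AAWYR' cursor=1
After op 8 (backspace): buf='AWYR' cursor=0
After op 9 (insert('U')): buf='UAWYR' cursor=1
After op 10 (backspace): buf='AWYR' cursor=0
After op 11 (delete): buf='WYR' cursor=0

Answer: WYR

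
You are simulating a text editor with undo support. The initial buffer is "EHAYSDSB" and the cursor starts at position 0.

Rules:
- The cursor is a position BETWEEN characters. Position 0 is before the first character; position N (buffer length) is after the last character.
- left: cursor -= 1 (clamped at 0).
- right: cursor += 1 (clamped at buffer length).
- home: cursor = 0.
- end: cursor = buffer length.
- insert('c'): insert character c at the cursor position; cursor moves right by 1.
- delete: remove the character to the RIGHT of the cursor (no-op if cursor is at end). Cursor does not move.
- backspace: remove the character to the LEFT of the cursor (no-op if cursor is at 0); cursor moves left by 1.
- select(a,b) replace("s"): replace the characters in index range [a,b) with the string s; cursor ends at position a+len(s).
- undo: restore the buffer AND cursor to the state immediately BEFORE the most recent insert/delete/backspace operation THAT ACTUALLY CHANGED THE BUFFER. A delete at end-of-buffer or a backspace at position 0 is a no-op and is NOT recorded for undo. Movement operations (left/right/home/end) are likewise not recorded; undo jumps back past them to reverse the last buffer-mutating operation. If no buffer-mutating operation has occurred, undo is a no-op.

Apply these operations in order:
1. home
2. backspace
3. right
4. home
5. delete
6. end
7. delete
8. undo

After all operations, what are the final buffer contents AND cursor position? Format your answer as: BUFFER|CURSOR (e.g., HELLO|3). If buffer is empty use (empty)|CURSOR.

Answer: EHAYSDSB|0

Derivation:
After op 1 (home): buf='EHAYSDSB' cursor=0
After op 2 (backspace): buf='EHAYSDSB' cursor=0
After op 3 (right): buf='EHAYSDSB' cursor=1
After op 4 (home): buf='EHAYSDSB' cursor=0
After op 5 (delete): buf='HAYSDSB' cursor=0
After op 6 (end): buf='HAYSDSB' cursor=7
After op 7 (delete): buf='HAYSDSB' cursor=7
After op 8 (undo): buf='EHAYSDSB' cursor=0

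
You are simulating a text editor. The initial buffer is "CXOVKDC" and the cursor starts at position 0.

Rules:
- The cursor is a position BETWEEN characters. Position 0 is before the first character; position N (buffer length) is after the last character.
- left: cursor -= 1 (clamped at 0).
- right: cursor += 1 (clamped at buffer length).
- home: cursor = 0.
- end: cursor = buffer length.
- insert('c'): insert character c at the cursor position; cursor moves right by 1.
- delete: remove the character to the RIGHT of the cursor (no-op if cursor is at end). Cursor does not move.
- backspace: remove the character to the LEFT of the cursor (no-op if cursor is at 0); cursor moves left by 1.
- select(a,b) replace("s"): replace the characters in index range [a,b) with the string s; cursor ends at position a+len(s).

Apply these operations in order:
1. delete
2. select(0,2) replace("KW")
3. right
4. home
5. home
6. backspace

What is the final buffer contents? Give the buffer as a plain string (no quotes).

Answer: KWVKDC

Derivation:
After op 1 (delete): buf='XOVKDC' cursor=0
After op 2 (select(0,2) replace("KW")): buf='KWVKDC' cursor=2
After op 3 (right): buf='KWVKDC' cursor=3
After op 4 (home): buf='KWVKDC' cursor=0
After op 5 (home): buf='KWVKDC' cursor=0
After op 6 (backspace): buf='KWVKDC' cursor=0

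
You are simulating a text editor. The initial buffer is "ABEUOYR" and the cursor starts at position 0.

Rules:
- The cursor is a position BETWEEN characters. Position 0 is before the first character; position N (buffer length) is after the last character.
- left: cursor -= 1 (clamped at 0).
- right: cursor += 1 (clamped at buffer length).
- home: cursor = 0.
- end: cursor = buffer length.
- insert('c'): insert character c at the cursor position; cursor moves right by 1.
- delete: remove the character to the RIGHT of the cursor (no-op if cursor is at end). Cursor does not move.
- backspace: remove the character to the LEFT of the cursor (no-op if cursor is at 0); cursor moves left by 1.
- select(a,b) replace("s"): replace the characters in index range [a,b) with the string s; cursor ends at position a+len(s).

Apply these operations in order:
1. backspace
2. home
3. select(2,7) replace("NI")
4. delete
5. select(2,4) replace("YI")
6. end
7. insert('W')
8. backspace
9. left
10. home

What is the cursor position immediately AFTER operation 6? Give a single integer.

Answer: 4

Derivation:
After op 1 (backspace): buf='ABEUOYR' cursor=0
After op 2 (home): buf='ABEUOYR' cursor=0
After op 3 (select(2,7) replace("NI")): buf='ABNI' cursor=4
After op 4 (delete): buf='ABNI' cursor=4
After op 5 (select(2,4) replace("YI")): buf='ABYI' cursor=4
After op 6 (end): buf='ABYI' cursor=4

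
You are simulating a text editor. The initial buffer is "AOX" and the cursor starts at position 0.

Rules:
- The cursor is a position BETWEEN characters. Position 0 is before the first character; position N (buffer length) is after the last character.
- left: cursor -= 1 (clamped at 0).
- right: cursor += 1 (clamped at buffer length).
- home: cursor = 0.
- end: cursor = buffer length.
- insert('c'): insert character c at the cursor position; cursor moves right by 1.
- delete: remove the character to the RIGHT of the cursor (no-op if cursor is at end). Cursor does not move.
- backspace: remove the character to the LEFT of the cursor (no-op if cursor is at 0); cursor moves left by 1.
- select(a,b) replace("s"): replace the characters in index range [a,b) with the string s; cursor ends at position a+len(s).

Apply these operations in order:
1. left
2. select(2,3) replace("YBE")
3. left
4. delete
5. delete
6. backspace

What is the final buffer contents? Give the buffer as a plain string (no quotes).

Answer: AOY

Derivation:
After op 1 (left): buf='AOX' cursor=0
After op 2 (select(2,3) replace("YBE")): buf='AOYBE' cursor=5
After op 3 (left): buf='AOYBE' cursor=4
After op 4 (delete): buf='AOYB' cursor=4
After op 5 (delete): buf='AOYB' cursor=4
After op 6 (backspace): buf='AOY' cursor=3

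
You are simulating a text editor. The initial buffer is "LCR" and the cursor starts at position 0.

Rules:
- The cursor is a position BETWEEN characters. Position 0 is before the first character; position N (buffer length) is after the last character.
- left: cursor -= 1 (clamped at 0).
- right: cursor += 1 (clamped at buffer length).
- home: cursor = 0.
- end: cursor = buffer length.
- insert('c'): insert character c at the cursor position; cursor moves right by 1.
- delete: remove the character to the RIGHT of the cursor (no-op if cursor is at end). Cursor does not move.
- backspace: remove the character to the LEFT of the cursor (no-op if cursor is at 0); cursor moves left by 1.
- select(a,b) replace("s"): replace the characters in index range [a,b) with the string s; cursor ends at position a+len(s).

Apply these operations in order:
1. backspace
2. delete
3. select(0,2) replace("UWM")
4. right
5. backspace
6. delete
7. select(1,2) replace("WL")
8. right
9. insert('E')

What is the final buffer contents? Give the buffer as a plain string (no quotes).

Answer: UWLE

Derivation:
After op 1 (backspace): buf='LCR' cursor=0
After op 2 (delete): buf='CR' cursor=0
After op 3 (select(0,2) replace("UWM")): buf='UWM' cursor=3
After op 4 (right): buf='UWM' cursor=3
After op 5 (backspace): buf='UW' cursor=2
After op 6 (delete): buf='UW' cursor=2
After op 7 (select(1,2) replace("WL")): buf='UWL' cursor=3
After op 8 (right): buf='UWL' cursor=3
After op 9 (insert('E')): buf='UWLE' cursor=4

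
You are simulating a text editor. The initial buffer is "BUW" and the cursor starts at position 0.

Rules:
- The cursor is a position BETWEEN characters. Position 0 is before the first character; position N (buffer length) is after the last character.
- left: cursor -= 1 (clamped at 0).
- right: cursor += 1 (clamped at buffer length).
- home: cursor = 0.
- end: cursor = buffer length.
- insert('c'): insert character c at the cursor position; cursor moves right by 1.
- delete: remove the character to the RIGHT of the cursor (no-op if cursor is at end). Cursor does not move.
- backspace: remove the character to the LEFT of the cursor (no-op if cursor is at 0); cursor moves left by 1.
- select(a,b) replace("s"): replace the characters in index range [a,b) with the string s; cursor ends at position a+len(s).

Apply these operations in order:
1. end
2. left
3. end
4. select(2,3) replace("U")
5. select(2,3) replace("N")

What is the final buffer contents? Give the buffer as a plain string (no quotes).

After op 1 (end): buf='BUW' cursor=3
After op 2 (left): buf='BUW' cursor=2
After op 3 (end): buf='BUW' cursor=3
After op 4 (select(2,3) replace("U")): buf='BUU' cursor=3
After op 5 (select(2,3) replace("N")): buf='BUN' cursor=3

Answer: BUN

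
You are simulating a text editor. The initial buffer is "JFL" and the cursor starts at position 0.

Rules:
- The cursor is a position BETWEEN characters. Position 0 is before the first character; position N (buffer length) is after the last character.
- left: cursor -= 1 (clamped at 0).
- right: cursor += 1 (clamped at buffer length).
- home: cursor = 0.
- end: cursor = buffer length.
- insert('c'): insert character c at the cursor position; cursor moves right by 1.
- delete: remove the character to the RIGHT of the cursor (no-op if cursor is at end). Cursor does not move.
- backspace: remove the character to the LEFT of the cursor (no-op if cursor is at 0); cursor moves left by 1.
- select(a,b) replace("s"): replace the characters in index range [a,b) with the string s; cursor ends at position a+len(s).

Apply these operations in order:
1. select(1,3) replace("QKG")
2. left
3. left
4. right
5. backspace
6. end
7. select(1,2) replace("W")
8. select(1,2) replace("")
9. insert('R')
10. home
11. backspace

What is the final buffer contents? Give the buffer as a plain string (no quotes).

After op 1 (select(1,3) replace("QKG")): buf='JQKG' cursor=4
After op 2 (left): buf='JQKG' cursor=3
After op 3 (left): buf='JQKG' cursor=2
After op 4 (right): buf='JQKG' cursor=3
After op 5 (backspace): buf='JQG' cursor=2
After op 6 (end): buf='JQG' cursor=3
After op 7 (select(1,2) replace("W")): buf='JWG' cursor=2
After op 8 (select(1,2) replace("")): buf='JG' cursor=1
After op 9 (insert('R')): buf='JRG' cursor=2
After op 10 (home): buf='JRG' cursor=0
After op 11 (backspace): buf='JRG' cursor=0

Answer: JRG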